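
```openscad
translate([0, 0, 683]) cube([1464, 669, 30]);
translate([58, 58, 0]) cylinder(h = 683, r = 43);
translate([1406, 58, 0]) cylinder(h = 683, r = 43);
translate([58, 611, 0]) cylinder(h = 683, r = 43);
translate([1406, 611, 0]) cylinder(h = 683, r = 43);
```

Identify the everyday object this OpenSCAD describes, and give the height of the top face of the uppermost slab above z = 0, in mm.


A table. The table height is 713 mm.

A 1464×669×30 slab sits at z = 683 on four Ø86 mm round legs — a table. The top surface is at 683 + 30 = 713 mm.


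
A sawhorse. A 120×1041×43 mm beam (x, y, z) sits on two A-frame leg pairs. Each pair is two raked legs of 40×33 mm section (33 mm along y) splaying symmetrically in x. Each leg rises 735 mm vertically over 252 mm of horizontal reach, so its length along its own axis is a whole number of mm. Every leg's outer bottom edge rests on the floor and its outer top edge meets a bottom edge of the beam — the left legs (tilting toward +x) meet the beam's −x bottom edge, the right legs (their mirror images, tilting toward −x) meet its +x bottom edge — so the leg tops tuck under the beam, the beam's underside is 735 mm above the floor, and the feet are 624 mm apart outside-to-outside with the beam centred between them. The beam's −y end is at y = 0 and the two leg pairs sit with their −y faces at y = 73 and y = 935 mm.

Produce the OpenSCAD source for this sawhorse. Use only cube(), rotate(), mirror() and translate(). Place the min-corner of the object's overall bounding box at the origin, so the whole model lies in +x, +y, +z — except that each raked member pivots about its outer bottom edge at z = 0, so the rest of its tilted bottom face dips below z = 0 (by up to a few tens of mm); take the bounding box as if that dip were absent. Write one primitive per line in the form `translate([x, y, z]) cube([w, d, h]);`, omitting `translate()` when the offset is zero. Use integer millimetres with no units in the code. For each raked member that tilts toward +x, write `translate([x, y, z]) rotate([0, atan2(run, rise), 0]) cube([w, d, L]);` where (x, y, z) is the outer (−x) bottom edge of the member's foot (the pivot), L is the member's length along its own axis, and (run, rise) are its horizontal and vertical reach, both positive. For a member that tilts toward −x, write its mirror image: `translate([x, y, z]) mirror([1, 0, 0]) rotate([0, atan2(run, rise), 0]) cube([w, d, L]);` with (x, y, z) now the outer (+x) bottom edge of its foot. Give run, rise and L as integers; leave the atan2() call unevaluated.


translate([252, 0, 735]) cube([120, 1041, 43]);
translate([0, 73, 0]) rotate([0, atan2(252, 735), 0]) cube([40, 33, 777]);
translate([624, 73, 0]) mirror([1, 0, 0]) rotate([0, atan2(252, 735), 0]) cube([40, 33, 777]);
translate([0, 935, 0]) rotate([0, atan2(252, 735), 0]) cube([40, 33, 777]);
translate([624, 935, 0]) mirror([1, 0, 0]) rotate([0, atan2(252, 735), 0]) cube([40, 33, 777]);


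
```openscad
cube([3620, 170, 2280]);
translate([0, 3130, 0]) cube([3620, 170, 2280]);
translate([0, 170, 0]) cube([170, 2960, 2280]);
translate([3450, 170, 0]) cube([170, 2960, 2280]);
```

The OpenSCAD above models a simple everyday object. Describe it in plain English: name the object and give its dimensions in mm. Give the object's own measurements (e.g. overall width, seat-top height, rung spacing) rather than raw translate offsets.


The wall frame of a small rectangular building: four walls, each 2280 mm tall and 170 mm thick, enclosing a footprint 3620 mm (x) by 3300 mm (y) outside-to-outside, with no floor or roof. The front and back walls (the −y and +y sides) span the full width; the two side walls fit between them.


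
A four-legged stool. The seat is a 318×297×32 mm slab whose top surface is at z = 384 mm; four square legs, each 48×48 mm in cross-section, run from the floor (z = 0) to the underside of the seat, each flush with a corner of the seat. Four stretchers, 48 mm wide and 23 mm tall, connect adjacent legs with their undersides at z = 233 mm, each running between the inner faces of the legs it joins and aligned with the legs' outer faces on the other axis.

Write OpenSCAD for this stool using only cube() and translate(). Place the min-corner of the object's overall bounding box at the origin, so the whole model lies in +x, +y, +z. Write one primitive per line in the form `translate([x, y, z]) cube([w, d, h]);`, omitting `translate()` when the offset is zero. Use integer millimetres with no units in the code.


translate([0, 0, 352]) cube([318, 297, 32]);
cube([48, 48, 352]);
translate([270, 0, 0]) cube([48, 48, 352]);
translate([0, 249, 0]) cube([48, 48, 352]);
translate([270, 249, 0]) cube([48, 48, 352]);
translate([48, 0, 233]) cube([222, 48, 23]);
translate([48, 249, 233]) cube([222, 48, 23]);
translate([0, 48, 233]) cube([48, 201, 23]);
translate([270, 48, 233]) cube([48, 201, 23]);


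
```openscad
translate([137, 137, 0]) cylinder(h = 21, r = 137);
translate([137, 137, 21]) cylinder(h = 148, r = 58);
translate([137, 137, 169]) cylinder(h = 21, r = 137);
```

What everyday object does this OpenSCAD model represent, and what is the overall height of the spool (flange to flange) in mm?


A spool. The overall height is 190 mm.

Three coaxial cylinders, large–small–large — a spool. Two 21 mm flanges and a 148 mm core give 21 + 148 + 21 = 190 mm.


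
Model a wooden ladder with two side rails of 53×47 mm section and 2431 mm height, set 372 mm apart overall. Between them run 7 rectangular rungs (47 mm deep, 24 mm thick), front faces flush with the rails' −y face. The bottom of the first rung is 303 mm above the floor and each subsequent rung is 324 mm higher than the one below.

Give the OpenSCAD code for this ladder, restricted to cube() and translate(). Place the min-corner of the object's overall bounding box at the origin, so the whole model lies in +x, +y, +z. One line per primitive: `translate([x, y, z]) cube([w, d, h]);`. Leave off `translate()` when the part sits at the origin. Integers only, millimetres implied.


cube([53, 47, 2431]);
translate([319, 0, 0]) cube([53, 47, 2431]);
translate([53, 0, 303]) cube([266, 47, 24]);
translate([53, 0, 627]) cube([266, 47, 24]);
translate([53, 0, 951]) cube([266, 47, 24]);
translate([53, 0, 1275]) cube([266, 47, 24]);
translate([53, 0, 1599]) cube([266, 47, 24]);
translate([53, 0, 1923]) cube([266, 47, 24]);
translate([53, 0, 2247]) cube([266, 47, 24]);


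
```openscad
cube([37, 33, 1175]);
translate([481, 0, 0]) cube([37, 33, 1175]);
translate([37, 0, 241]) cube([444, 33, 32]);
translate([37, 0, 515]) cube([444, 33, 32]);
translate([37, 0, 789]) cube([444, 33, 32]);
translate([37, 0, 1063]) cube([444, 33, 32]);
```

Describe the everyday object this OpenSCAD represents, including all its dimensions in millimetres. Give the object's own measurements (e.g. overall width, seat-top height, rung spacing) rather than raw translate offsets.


A straight ladder. Two 37×33 mm vertical rails, 1175 mm tall, stand 518 mm apart (outside-to-outside) with their front faces coplanar on the −y side. 4 rungs, each 33 mm deep and 32 mm tall, span between the inner faces of the rails, front faces flush with the rails. The lowest rung's underside is at z = 241 mm and rungs are spaced 274 mm apart (underside to underside).


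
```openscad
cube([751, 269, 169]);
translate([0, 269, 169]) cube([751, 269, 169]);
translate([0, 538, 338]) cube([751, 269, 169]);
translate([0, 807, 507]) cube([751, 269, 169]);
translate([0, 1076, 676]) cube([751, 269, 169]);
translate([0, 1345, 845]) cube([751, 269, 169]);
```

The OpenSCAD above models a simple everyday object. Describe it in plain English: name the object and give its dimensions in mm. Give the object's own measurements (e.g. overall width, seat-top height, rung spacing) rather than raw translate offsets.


A straight staircase of 6 solid steps. Each step is 751 mm wide (x), 269 mm deep (y, the going) and 169 mm tall (the rise). The first step rests on the floor; each subsequent step sits one going further in +y and one rise higher in +z, directly behind and above the previous step with no overlap.


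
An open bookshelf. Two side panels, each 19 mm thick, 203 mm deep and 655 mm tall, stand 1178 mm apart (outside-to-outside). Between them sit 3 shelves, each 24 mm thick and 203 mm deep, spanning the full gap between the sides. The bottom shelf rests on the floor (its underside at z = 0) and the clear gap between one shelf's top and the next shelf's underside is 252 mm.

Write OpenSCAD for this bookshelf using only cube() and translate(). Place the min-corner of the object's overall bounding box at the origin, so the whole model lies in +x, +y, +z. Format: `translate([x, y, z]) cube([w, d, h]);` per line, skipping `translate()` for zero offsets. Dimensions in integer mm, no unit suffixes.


cube([19, 203, 655]);
translate([1159, 0, 0]) cube([19, 203, 655]);
translate([19, 0, 0]) cube([1140, 203, 24]);
translate([19, 0, 276]) cube([1140, 203, 24]);
translate([19, 0, 552]) cube([1140, 203, 24]);


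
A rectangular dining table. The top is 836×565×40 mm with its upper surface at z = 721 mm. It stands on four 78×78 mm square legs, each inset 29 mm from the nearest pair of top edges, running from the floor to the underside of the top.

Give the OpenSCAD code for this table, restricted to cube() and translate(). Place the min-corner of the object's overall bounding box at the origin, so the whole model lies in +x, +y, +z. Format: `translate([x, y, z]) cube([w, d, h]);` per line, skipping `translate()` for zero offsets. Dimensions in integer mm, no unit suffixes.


translate([0, 0, 681]) cube([836, 565, 40]);
translate([29, 29, 0]) cube([78, 78, 681]);
translate([729, 29, 0]) cube([78, 78, 681]);
translate([29, 458, 0]) cube([78, 78, 681]);
translate([729, 458, 0]) cube([78, 78, 681]);


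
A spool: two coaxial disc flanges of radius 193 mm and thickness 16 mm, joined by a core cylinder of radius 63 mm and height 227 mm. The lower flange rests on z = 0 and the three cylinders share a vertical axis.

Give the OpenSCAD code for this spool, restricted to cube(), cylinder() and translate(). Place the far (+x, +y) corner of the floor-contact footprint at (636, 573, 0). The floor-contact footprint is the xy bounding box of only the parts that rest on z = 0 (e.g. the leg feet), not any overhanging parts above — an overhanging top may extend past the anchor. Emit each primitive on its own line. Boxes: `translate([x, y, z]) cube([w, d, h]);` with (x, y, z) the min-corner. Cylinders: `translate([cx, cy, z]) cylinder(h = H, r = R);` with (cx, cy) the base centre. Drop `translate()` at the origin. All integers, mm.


translate([443, 380, 0]) cylinder(h = 16, r = 193);
translate([443, 380, 16]) cylinder(h = 227, r = 63);
translate([443, 380, 243]) cylinder(h = 16, r = 193);


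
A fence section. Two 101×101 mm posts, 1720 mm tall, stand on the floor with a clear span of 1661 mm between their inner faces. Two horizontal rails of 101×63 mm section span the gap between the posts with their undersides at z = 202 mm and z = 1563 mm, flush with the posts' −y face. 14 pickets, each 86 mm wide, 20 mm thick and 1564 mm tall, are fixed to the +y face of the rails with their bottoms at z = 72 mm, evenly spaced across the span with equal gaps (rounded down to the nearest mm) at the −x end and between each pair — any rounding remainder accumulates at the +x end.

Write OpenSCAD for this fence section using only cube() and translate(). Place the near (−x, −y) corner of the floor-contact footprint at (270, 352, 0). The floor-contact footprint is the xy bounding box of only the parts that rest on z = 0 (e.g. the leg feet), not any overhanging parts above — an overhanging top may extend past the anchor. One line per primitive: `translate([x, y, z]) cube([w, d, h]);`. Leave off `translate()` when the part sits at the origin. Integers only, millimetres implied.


translate([270, 352, 0]) cube([101, 101, 1720]);
translate([2032, 352, 0]) cube([101, 101, 1720]);
translate([371, 352, 202]) cube([1661, 101, 63]);
translate([371, 352, 1563]) cube([1661, 101, 63]);
translate([401, 453, 72]) cube([86, 20, 1564]);
translate([517, 453, 72]) cube([86, 20, 1564]);
translate([633, 453, 72]) cube([86, 20, 1564]);
translate([749, 453, 72]) cube([86, 20, 1564]);
translate([865, 453, 72]) cube([86, 20, 1564]);
translate([981, 453, 72]) cube([86, 20, 1564]);
translate([1097, 453, 72]) cube([86, 20, 1564]);
translate([1213, 453, 72]) cube([86, 20, 1564]);
translate([1329, 453, 72]) cube([86, 20, 1564]);
translate([1445, 453, 72]) cube([86, 20, 1564]);
translate([1561, 453, 72]) cube([86, 20, 1564]);
translate([1677, 453, 72]) cube([86, 20, 1564]);
translate([1793, 453, 72]) cube([86, 20, 1564]);
translate([1909, 453, 72]) cube([86, 20, 1564]);


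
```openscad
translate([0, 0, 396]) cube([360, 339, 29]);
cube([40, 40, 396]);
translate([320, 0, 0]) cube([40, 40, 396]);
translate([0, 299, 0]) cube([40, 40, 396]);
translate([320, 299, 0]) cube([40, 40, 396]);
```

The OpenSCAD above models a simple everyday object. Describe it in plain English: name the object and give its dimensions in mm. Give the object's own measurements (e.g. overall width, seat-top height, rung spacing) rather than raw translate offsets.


A simple wooden stool: a rectangular seat 360 mm (x) by 339 mm (y), 29 mm thick, top face at z = 425 mm, on four square legs, each 40×40 mm in cross-section. The legs rest on z = 0, each flush with a corner of the seat.


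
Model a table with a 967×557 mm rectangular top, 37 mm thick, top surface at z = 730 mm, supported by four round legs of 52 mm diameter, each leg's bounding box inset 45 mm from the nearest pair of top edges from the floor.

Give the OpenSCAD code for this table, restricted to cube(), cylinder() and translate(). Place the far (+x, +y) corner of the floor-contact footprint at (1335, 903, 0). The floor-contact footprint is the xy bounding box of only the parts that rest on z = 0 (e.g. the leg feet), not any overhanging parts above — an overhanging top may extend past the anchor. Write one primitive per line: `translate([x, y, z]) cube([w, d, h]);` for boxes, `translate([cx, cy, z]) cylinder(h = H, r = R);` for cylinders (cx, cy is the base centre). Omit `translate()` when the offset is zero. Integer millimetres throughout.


translate([413, 391, 693]) cube([967, 557, 37]);
translate([484, 462, 0]) cylinder(h = 693, r = 26);
translate([1309, 462, 0]) cylinder(h = 693, r = 26);
translate([484, 877, 0]) cylinder(h = 693, r = 26);
translate([1309, 877, 0]) cylinder(h = 693, r = 26);


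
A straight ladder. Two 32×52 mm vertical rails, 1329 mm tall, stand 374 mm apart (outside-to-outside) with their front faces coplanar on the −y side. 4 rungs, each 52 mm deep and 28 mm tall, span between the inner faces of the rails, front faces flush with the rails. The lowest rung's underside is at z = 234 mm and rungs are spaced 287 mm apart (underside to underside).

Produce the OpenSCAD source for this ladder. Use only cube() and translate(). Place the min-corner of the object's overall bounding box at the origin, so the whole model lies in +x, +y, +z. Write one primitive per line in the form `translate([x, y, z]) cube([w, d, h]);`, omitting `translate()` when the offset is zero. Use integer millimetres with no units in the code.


// rung span = 374 - 2*32 = 310
// rung[k] z = 234 + k*287
cube([32, 52, 1329]);
translate([342, 0, 0]) cube([32, 52, 1329]);
translate([32, 0, 234]) cube([310, 52, 28]);
translate([32, 0, 521]) cube([310, 52, 28]);
translate([32, 0, 808]) cube([310, 52, 28]);
translate([32, 0, 1095]) cube([310, 52, 28]);


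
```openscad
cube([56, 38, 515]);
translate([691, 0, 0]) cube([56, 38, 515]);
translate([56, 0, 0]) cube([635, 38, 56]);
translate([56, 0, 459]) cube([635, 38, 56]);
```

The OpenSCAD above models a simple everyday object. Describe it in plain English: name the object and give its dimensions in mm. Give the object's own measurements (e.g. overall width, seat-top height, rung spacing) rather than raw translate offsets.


A rectangular picture frame lying in the x–z plane (depth along y). The opening is 635 mm wide (x) by 403 mm tall (z), surrounded by a border 56 mm wide on all four sides. The frame is 38 mm deep and is made of two full-height vertical stiles with two horizontal rails fitted between them.


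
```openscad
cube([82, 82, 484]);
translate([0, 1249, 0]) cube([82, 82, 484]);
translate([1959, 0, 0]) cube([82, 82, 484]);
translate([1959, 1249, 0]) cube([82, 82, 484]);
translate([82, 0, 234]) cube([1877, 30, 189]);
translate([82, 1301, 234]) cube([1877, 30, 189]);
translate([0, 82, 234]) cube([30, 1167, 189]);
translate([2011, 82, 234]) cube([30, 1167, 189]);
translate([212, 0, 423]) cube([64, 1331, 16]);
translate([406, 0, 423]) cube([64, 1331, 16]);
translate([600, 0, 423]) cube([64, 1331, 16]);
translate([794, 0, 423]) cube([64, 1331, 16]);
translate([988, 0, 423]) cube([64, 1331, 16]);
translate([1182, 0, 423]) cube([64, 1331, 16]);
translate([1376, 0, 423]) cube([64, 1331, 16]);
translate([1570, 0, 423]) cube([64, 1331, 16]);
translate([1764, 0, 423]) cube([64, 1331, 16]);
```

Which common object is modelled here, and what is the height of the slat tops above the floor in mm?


A bed frame. The slat-top height is 439 mm.

Four posts, four rails, and a row of slats — a bed frame. Slats sit on the rails at z = 234 + 189 = 423; with slat thickness 16, the top is 439 mm.


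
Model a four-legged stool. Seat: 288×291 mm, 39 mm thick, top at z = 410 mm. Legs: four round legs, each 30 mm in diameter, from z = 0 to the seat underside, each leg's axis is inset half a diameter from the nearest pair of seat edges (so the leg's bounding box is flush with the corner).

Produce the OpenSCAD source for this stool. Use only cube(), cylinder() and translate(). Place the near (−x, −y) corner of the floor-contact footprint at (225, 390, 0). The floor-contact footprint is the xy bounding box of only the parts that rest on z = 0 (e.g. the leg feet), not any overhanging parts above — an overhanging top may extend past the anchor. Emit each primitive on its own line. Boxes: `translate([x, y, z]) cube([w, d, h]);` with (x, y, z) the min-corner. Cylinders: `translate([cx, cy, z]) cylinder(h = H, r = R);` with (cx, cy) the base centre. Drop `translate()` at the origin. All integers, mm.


translate([225, 390, 371]) cube([288, 291, 39]);
translate([240, 405, 0]) cylinder(h = 371, r = 15);
translate([498, 405, 0]) cylinder(h = 371, r = 15);
translate([240, 666, 0]) cylinder(h = 371, r = 15);
translate([498, 666, 0]) cylinder(h = 371, r = 15);


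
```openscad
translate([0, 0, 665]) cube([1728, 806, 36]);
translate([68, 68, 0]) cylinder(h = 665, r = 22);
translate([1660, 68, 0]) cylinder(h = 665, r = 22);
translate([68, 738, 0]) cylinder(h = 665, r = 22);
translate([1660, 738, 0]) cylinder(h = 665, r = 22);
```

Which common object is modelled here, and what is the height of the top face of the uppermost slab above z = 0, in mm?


A table. The table height is 701 mm.

A 1728×806×36 slab sits at z = 665 on four Ø44 mm round legs — a table. The top surface is at 665 + 36 = 701 mm.


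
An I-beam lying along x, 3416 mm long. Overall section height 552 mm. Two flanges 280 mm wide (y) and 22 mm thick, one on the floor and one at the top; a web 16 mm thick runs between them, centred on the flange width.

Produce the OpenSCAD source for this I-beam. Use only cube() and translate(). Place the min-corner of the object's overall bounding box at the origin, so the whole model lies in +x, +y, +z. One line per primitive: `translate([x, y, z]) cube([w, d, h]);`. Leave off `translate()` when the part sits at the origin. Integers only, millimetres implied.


cube([3416, 280, 22]);
translate([0, 132, 22]) cube([3416, 16, 508]);
translate([0, 0, 530]) cube([3416, 280, 22]);


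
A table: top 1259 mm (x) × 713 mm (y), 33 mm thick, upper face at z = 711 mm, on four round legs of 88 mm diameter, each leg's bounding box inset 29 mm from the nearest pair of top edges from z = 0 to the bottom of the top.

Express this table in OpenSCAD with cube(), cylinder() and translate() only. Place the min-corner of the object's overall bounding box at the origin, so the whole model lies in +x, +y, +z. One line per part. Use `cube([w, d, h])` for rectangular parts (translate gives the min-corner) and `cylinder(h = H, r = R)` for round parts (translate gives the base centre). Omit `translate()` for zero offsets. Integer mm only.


// leg_h = 711 - 33 = 678
translate([0, 0, 678]) cube([1259, 713, 33]);
translate([73, 73, 0]) cylinder(h = 678, r = 44);
translate([1186, 73, 0]) cylinder(h = 678, r = 44);
translate([73, 640, 0]) cylinder(h = 678, r = 44);
translate([1186, 640, 0]) cylinder(h = 678, r = 44);


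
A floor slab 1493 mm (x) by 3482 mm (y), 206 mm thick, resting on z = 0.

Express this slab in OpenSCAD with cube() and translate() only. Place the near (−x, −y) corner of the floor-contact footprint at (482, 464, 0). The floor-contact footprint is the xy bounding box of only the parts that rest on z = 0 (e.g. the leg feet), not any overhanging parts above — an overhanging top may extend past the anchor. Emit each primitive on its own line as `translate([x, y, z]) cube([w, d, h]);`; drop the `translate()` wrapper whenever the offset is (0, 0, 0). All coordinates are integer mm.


translate([482, 464, 0]) cube([1493, 3482, 206]);


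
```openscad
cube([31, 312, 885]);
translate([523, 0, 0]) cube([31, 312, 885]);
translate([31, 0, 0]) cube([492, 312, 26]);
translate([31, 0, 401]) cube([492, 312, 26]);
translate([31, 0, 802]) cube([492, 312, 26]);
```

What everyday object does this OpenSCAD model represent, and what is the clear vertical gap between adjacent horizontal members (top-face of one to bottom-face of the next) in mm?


A bookshelf. The clear shelf gap is 375 mm.

Two tall side panels with 3 horizontal boards between them — a bookshelf. The first two shelf undersides are at z = 0 and z = 401; with shelf thickness 26, the clear gap is 401 − 0 − 26 = 375 mm.


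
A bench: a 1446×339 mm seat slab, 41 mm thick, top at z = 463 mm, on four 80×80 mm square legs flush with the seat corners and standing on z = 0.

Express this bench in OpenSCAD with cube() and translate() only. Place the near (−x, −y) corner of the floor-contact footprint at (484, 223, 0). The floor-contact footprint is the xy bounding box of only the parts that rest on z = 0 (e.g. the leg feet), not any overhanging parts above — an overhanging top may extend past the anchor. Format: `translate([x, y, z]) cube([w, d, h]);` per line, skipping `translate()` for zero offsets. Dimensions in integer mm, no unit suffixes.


translate([484, 223, 422]) cube([1446, 339, 41]);
translate([484, 223, 0]) cube([80, 80, 422]);
translate([484, 482, 0]) cube([80, 80, 422]);
translate([1850, 223, 0]) cube([80, 80, 422]);
translate([1850, 482, 0]) cube([80, 80, 422]);


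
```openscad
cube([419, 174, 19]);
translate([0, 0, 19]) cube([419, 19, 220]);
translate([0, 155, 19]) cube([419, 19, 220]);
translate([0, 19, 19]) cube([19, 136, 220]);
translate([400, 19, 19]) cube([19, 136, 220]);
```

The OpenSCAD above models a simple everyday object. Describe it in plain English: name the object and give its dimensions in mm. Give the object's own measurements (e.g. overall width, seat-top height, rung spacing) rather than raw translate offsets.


An open-topped rectangular box: outside dimensions 419×174×239 mm, with a uniform wall and base thickness of 19 mm. The base is a full 419×174 slab on the floor; four walls sit on top of the base. The front and back walls (the −y and +y sides) span the full width; the two side walls fit between them.


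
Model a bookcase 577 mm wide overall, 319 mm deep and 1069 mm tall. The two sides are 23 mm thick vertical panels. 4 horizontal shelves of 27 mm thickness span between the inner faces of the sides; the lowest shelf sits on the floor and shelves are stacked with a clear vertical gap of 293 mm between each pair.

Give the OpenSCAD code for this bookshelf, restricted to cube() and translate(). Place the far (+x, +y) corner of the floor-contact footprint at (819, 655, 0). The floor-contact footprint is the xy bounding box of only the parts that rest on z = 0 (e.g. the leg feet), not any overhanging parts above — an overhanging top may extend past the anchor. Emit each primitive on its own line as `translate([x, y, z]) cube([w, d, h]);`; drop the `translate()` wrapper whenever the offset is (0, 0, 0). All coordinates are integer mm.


translate([242, 336, 0]) cube([23, 319, 1069]);
translate([796, 336, 0]) cube([23, 319, 1069]);
translate([265, 336, 0]) cube([531, 319, 27]);
translate([265, 336, 320]) cube([531, 319, 27]);
translate([265, 336, 640]) cube([531, 319, 27]);
translate([265, 336, 960]) cube([531, 319, 27]);


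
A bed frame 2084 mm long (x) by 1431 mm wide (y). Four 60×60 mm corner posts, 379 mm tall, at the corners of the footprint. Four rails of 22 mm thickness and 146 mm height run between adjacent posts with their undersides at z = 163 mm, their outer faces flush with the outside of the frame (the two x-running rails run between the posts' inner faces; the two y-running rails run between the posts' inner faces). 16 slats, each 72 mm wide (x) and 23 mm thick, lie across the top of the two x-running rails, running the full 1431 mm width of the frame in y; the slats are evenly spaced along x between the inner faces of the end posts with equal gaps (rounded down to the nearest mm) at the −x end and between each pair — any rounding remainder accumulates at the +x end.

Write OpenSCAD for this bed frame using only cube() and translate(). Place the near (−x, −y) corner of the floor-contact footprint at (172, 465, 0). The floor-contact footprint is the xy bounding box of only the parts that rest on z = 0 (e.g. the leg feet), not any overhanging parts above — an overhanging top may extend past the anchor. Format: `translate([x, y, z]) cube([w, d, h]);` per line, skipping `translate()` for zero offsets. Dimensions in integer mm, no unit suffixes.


// slat z = rail_z + rail_h = 163 + 146 = 309
// slat gap = ⌊(1964 − 16·72) / 17⌋ = 47
translate([172, 465, 0]) cube([60, 60, 379]);
translate([172, 1836, 0]) cube([60, 60, 379]);
translate([2196, 465, 0]) cube([60, 60, 379]);
translate([2196, 1836, 0]) cube([60, 60, 379]);
translate([232, 465, 163]) cube([1964, 22, 146]);
translate([232, 1874, 163]) cube([1964, 22, 146]);
translate([172, 525, 163]) cube([22, 1311, 146]);
translate([2234, 525, 163]) cube([22, 1311, 146]);
translate([279, 465, 309]) cube([72, 1431, 23]);
translate([398, 465, 309]) cube([72, 1431, 23]);
translate([517, 465, 309]) cube([72, 1431, 23]);
translate([636, 465, 309]) cube([72, 1431, 23]);
translate([755, 465, 309]) cube([72, 1431, 23]);
translate([874, 465, 309]) cube([72, 1431, 23]);
translate([993, 465, 309]) cube([72, 1431, 23]);
translate([1112, 465, 309]) cube([72, 1431, 23]);
translate([1231, 465, 309]) cube([72, 1431, 23]);
translate([1350, 465, 309]) cube([72, 1431, 23]);
translate([1469, 465, 309]) cube([72, 1431, 23]);
translate([1588, 465, 309]) cube([72, 1431, 23]);
translate([1707, 465, 309]) cube([72, 1431, 23]);
translate([1826, 465, 309]) cube([72, 1431, 23]);
translate([1945, 465, 309]) cube([72, 1431, 23]);
translate([2064, 465, 309]) cube([72, 1431, 23]);


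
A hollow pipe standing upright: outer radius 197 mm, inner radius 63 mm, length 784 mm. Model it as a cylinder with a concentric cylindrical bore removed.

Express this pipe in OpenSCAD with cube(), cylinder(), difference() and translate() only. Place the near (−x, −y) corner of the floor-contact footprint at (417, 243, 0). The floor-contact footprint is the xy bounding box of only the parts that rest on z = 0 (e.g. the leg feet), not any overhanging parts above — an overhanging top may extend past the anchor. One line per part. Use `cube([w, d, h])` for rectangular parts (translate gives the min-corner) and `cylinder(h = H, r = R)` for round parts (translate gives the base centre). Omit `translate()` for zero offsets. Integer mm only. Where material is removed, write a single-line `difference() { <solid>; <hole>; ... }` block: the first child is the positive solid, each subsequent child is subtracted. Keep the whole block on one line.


difference() { translate([614, 440, 0]) cylinder(h = 784, r = 197); translate([614, 440, 0]) cylinder(h = 784, r = 63); }


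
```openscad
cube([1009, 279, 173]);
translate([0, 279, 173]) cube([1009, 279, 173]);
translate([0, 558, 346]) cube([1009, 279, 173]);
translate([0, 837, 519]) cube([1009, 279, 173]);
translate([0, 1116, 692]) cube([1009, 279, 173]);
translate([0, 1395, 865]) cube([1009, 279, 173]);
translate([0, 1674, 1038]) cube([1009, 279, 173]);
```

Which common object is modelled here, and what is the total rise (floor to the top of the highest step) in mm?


A staircase. The total rise is 1211 mm.

7 identical blocks, each offset up and back from the previous — a staircase. Each step is 173 mm tall and there are 7 of them, so the total rise is 7 × 173 = 1211 mm.


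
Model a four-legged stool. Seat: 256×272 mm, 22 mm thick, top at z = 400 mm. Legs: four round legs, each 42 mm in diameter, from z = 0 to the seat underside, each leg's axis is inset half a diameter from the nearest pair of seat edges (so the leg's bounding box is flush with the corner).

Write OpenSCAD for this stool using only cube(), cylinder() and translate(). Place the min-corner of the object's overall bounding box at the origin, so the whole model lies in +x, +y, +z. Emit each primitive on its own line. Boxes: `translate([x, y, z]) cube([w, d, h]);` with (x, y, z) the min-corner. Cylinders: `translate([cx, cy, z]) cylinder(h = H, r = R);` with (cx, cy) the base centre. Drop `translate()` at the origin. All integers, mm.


// leg_h = 400 - 22 = 378
translate([0, 0, 378]) cube([256, 272, 22]);
translate([21, 21, 0]) cylinder(h = 378, r = 21);
translate([235, 21, 0]) cylinder(h = 378, r = 21);
translate([21, 251, 0]) cylinder(h = 378, r = 21);
translate([235, 251, 0]) cylinder(h = 378, r = 21);


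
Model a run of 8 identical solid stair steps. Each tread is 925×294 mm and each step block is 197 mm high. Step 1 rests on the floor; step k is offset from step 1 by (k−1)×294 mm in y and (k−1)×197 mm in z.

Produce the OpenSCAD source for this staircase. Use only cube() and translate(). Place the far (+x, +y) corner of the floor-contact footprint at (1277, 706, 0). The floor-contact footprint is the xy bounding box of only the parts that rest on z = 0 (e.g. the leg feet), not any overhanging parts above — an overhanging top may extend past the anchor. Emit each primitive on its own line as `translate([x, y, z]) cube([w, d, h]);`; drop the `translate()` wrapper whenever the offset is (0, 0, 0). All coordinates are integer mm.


translate([352, 412, 0]) cube([925, 294, 197]);
translate([352, 706, 197]) cube([925, 294, 197]);
translate([352, 1000, 394]) cube([925, 294, 197]);
translate([352, 1294, 591]) cube([925, 294, 197]);
translate([352, 1588, 788]) cube([925, 294, 197]);
translate([352, 1882, 985]) cube([925, 294, 197]);
translate([352, 2176, 1182]) cube([925, 294, 197]);
translate([352, 2470, 1379]) cube([925, 294, 197]);


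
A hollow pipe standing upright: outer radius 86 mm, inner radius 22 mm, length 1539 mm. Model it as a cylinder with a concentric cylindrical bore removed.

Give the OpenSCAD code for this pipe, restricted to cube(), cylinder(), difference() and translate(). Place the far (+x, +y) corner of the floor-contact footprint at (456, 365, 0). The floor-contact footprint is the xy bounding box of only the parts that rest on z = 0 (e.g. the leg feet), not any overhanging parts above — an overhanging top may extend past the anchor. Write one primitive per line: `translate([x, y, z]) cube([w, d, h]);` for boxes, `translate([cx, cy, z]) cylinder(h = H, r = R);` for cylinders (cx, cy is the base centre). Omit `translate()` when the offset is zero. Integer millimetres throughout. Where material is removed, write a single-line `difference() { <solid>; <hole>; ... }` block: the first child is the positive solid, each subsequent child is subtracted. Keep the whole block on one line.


difference() { translate([370, 279, 0]) cylinder(h = 1539, r = 86); translate([370, 279, 0]) cylinder(h = 1539, r = 22); }


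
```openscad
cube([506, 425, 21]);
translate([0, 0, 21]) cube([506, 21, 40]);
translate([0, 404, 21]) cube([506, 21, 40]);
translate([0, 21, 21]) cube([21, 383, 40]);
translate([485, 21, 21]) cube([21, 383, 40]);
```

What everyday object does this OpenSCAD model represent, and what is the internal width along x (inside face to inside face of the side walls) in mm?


An open box. The internal width is 464 mm.

A 506×425 base slab with four walls standing on it — an open box. The base is 506 mm wide and the walls are 21 mm thick, so the internal width is 506 − 2 × 21 = 464 mm.


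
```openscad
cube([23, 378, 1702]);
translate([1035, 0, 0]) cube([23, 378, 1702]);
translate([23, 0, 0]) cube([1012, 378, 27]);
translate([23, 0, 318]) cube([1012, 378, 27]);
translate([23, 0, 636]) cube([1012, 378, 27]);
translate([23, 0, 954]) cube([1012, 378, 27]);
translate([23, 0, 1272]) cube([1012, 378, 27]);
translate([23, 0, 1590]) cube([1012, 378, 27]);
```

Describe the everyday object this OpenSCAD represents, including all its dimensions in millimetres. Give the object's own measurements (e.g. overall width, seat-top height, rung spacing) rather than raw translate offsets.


An open bookshelf. Two side panels, each 23 mm thick, 378 mm deep and 1702 mm tall, stand 1058 mm apart (outside-to-outside). Between them sit 6 shelves, each 27 mm thick and 378 mm deep, spanning the full gap between the sides. The bottom shelf rests on the floor (its underside at z = 0) and the clear gap between one shelf's top and the next shelf's underside is 291 mm.


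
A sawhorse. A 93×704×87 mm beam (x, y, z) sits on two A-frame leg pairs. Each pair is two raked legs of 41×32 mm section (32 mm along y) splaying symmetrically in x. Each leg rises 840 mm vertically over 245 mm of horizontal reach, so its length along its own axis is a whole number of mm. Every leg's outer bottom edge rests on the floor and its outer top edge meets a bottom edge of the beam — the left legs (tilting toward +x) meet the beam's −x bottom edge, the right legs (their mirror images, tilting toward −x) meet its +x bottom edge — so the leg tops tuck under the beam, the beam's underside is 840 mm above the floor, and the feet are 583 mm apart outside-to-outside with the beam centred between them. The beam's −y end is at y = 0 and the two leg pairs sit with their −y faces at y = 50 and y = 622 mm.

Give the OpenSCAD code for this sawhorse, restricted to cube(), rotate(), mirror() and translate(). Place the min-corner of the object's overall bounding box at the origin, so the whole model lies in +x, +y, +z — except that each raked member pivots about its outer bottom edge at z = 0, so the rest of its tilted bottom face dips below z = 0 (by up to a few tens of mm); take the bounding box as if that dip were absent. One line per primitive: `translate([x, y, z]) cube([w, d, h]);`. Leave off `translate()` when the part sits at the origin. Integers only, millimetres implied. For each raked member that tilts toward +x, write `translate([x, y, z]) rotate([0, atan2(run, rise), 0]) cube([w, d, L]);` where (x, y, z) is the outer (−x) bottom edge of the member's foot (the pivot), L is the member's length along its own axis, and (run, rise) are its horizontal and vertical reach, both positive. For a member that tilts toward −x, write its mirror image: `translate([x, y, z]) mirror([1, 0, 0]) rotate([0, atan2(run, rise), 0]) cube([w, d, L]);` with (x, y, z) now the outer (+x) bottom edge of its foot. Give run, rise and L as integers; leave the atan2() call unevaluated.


translate([245, 0, 840]) cube([93, 704, 87]);
translate([0, 50, 0]) rotate([0, atan2(245, 840), 0]) cube([41, 32, 875]);
translate([583, 50, 0]) mirror([1, 0, 0]) rotate([0, atan2(245, 840), 0]) cube([41, 32, 875]);
translate([0, 622, 0]) rotate([0, atan2(245, 840), 0]) cube([41, 32, 875]);
translate([583, 622, 0]) mirror([1, 0, 0]) rotate([0, atan2(245, 840), 0]) cube([41, 32, 875]);


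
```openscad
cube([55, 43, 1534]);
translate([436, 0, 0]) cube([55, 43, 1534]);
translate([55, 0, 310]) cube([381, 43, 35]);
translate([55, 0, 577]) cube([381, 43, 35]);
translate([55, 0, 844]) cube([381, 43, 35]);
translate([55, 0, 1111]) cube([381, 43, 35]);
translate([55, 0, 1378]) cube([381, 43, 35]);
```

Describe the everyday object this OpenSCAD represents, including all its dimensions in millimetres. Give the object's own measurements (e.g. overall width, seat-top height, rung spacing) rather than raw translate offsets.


A straight ladder. Two 55×43 mm vertical rails, 1534 mm tall, stand 491 mm apart (outside-to-outside) with their front faces coplanar on the −y side. 5 rungs, each 43 mm deep and 35 mm tall, span between the inner faces of the rails, front faces flush with the rails. The lowest rung's underside is at z = 310 mm and rungs are spaced 267 mm apart (underside to underside).


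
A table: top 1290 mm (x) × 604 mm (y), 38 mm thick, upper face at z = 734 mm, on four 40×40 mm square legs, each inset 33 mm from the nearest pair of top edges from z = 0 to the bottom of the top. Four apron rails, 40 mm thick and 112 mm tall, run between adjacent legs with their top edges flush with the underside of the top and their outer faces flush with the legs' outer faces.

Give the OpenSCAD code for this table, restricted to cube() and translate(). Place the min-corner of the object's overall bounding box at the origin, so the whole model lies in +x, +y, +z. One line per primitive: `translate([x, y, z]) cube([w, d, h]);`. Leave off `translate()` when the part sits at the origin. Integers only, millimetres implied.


translate([0, 0, 696]) cube([1290, 604, 38]);
translate([33, 33, 0]) cube([40, 40, 696]);
translate([1217, 33, 0]) cube([40, 40, 696]);
translate([33, 531, 0]) cube([40, 40, 696]);
translate([1217, 531, 0]) cube([40, 40, 696]);
translate([73, 33, 584]) cube([1144, 40, 112]);
translate([73, 531, 584]) cube([1144, 40, 112]);
translate([33, 73, 584]) cube([40, 458, 112]);
translate([1217, 73, 584]) cube([40, 458, 112]);


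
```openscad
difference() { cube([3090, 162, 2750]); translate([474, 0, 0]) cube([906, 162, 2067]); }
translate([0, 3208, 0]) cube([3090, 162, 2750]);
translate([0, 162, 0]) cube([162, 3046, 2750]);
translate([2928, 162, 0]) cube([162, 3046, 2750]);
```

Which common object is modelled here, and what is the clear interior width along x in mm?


A single room. The interior width is 2766 mm.

Four walls enclosing a rectangle with a door in the front wall — a room. Outside width 3090 minus two 162 mm walls gives 2766 mm.


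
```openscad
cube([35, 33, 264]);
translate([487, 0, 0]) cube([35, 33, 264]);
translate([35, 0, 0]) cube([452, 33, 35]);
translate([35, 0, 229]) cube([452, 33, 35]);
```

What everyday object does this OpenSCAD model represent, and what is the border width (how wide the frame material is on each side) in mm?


A picture frame. The border width is 35 mm.

Four thin pieces enclosing a rectangular opening — a picture frame. The two full-height stiles are 264 mm tall; the top rail sits at z = 229 and is 35 mm tall, so the border above the opening is 264 − 229 = 35 mm, matching the stile x-width.


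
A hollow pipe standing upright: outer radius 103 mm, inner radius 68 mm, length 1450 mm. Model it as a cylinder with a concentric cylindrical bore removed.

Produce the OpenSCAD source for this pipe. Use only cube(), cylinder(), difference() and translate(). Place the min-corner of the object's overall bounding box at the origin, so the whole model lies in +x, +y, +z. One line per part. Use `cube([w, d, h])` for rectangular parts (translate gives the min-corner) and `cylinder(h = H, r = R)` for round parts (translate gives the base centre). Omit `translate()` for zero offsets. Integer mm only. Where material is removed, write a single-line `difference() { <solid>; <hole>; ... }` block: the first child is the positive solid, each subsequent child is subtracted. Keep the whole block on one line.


difference() { translate([103, 103, 0]) cylinder(h = 1450, r = 103); translate([103, 103, 0]) cylinder(h = 1450, r = 68); }
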